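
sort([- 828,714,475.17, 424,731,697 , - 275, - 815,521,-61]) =[ - 828, - 815 , - 275, -61, 424 , 475.17,521,697,  714, 731 ]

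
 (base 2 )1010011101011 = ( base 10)5355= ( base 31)5hn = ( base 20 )d7f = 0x14eb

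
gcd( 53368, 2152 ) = 8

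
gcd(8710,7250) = 10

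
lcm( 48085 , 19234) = 96170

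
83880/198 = 4660/11 = 423.64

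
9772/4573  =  9772/4573=2.14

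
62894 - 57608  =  5286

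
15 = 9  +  6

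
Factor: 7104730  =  2^1*5^1*710473^1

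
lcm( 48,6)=48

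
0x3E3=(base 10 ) 995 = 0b1111100011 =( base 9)1325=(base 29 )159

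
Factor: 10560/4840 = 24/11 =2^3*3^1 *11^( - 1 )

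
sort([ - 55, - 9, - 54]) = [ - 55, - 54, - 9 ] 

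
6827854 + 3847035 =10674889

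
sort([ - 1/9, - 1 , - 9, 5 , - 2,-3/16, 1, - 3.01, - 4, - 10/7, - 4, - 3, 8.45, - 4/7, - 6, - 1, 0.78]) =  [ - 9, - 6, - 4, - 4 , - 3.01, - 3,-2 ,-10/7,- 1, - 1, - 4/7, - 3/16, - 1/9, 0.78, 1, 5,8.45 ] 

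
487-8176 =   -  7689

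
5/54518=5/54518 = 0.00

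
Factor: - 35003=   -  17^1*29^1 * 71^1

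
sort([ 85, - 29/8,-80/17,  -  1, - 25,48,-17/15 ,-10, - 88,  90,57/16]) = [ - 88, - 25 , - 10,- 80/17,-29/8, - 17/15,-1,57/16,48, 85, 90 ] 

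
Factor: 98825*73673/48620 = 1456146845/9724 = 2^( - 2)*5^1*11^( - 1)*13^( - 1)*17^( - 1) * 59^1*67^1*73673^1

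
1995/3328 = 1995/3328 = 0.60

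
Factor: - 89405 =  - 5^1 * 17881^1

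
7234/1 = 7234= 7234.00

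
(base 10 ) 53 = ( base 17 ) 32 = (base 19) 2f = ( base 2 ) 110101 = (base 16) 35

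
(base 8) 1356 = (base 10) 750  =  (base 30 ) P0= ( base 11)622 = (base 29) pp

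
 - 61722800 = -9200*6709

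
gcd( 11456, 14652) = 4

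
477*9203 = 4389831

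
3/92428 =3/92428 = 0.00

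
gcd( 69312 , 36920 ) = 8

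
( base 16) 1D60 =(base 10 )7520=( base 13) 3566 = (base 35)64U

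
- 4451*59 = - 262609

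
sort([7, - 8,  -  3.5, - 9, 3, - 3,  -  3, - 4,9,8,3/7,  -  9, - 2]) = [-9,  -  9, - 8, -4,  -  3.5,-3, - 3, - 2,3/7,3, 7,  8 , 9 ] 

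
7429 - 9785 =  - 2356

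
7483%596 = 331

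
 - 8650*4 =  - 34600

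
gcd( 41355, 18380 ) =4595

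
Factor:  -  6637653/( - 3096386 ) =2^( - 1) * 3^3*11^1*103^( - 1 ) * 15031^ ( - 1 )*22349^1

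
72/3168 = 1/44 = 0.02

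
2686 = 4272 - 1586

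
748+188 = 936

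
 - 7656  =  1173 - 8829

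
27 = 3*9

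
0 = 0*62368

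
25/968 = 25/968 = 0.03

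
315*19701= 6205815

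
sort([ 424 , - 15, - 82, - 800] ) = [ - 800, - 82, - 15,424]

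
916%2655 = 916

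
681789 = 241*2829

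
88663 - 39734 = 48929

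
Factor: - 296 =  - 2^3*37^1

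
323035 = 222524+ 100511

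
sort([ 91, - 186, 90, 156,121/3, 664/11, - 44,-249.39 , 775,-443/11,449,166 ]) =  [-249.39, - 186 , - 44,- 443/11,121/3,  664/11, 90,  91,156,  166, 449 , 775 ]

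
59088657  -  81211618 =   -  22122961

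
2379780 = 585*4068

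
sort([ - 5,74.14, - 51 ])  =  [ - 51 , - 5,74.14] 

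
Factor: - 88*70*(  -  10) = 2^5*5^2*7^1*11^1 = 61600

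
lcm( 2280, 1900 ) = 11400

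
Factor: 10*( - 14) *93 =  - 2^2 * 3^1 * 5^1*7^1*31^1 = - 13020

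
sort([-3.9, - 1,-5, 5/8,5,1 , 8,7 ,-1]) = [  -  5,-3.9,-1, - 1 , 5/8, 1, 5,7,8]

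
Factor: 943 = 23^1*41^1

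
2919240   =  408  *7155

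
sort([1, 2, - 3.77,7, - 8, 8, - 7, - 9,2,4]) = [-9 , -8, - 7, - 3.77, 1, 2,  2  ,  4,7,8]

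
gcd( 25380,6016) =188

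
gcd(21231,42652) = 1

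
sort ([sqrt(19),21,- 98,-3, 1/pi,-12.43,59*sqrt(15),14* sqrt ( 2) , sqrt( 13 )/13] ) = [ - 98, - 12.43, - 3,  sqrt( 13 )/13, 1/pi,  sqrt( 19),14 * sqrt (2 ), 21,59*sqrt( 15) ] 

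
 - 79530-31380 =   -  110910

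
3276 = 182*18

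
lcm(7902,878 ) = 7902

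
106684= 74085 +32599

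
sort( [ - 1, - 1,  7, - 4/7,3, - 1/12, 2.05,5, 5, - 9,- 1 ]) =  [ - 9, - 1, - 1,-1,-4/7, - 1/12,2.05,3,5,5,7] 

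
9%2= 1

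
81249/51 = 27083/17 = 1593.12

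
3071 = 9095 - 6024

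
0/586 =0 = 0.00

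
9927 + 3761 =13688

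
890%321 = 248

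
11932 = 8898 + 3034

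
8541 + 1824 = 10365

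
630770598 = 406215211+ 224555387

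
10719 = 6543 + 4176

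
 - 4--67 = 63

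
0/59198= 0 = 0.00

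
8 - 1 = 7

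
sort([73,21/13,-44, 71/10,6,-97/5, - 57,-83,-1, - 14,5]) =[ - 83, - 57,-44 , - 97/5, - 14,-1,21/13 , 5, 6,71/10, 73]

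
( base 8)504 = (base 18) 100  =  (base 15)169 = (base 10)324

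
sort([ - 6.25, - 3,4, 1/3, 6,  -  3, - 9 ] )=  [- 9, - 6.25, - 3,- 3, 1/3,  4, 6 ]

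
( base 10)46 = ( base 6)114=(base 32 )1e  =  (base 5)141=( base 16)2e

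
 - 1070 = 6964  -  8034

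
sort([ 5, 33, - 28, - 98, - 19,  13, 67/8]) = [ - 98 ,  -  28, - 19, 5,67/8 , 13,33 ] 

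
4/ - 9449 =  - 1 + 9445/9449 = - 0.00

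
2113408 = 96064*22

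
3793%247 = 88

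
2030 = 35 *58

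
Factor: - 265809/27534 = - 251/26 = - 2^(-1 )*13^( - 1)*251^1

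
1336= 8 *167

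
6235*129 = 804315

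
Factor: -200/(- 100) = 2 = 2^1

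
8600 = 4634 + 3966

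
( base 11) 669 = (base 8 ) 1441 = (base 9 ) 1080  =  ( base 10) 801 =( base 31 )PQ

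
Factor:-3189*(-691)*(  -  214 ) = -471570186 = - 2^1*3^1 * 107^1*691^1*1063^1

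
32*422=13504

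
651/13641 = 217/4547= 0.05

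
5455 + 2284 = 7739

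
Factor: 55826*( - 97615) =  - 5449454990 = -2^1*5^1*7^1*103^1*271^1*2789^1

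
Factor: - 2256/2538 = - 8/9 = -2^3 * 3^( - 2 )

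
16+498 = 514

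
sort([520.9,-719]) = [ - 719,520.9] 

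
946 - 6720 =-5774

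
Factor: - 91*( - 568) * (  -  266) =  - 13749008 = -2^4*7^2*13^1*19^1 * 71^1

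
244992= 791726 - 546734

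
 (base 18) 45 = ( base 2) 1001101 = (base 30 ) 2H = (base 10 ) 77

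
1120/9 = 1120/9 =124.44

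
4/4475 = 4/4475 = 0.00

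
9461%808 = 573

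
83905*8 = 671240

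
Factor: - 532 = -2^2*7^1*19^1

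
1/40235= 1/40235 = 0.00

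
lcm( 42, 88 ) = 1848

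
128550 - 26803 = 101747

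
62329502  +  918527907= 980857409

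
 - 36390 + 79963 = 43573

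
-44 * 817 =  - 35948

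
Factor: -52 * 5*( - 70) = 18200 = 2^3*5^2 * 7^1*13^1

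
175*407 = 71225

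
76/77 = 76/77 =0.99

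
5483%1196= 699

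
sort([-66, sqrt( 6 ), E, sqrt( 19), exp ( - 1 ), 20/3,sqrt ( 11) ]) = [ - 66,exp( - 1), sqrt( 6 ),E, sqrt( 11 ), sqrt( 19 ), 20/3 ] 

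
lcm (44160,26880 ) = 618240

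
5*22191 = 110955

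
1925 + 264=2189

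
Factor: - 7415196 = -2^2*3^1*17^1*163^1 *223^1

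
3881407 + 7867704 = 11749111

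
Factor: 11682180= 2^2*3^2*5^1*64901^1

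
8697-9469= - 772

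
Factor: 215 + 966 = 1181 = 1181^1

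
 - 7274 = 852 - 8126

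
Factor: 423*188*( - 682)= - 2^3*3^2*11^1 * 31^1*47^2 = - 54235368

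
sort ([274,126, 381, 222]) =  [ 126, 222, 274, 381 ] 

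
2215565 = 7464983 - 5249418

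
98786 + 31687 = 130473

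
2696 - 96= 2600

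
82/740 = 41/370= 0.11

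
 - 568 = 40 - 608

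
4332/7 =4332/7 = 618.86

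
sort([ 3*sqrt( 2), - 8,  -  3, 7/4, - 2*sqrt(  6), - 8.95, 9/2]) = [ - 8.95, - 8,-2* sqrt(6), - 3,7/4,3*sqrt(2), 9/2] 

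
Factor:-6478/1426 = - 3239/713 = - 23^( - 1 )*31^ ( - 1 )*41^1*79^1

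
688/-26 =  - 27 + 7/13 = - 26.46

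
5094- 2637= 2457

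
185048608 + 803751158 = 988799766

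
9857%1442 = 1205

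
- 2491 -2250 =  - 4741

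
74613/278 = 74613/278 = 268.39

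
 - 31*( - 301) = 9331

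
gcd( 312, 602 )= 2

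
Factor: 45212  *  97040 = 4387372480  =  2^6*5^1*89^1 *127^1 *1213^1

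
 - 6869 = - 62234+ 55365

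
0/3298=0 = 0.00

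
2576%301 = 168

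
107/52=107/52 = 2.06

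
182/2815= 182/2815  =  0.06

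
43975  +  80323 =124298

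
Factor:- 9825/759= - 3275/253=- 5^2 *11^( - 1) * 23^(  -  1)*131^1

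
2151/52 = 41 + 19/52 = 41.37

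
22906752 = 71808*319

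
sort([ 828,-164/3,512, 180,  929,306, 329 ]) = [ -164/3, 180, 306,329, 512,828, 929]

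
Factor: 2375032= 2^3 * 11^1 * 137^1 * 197^1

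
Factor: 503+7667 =2^1 * 5^1*19^1*43^1  =  8170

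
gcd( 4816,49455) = 7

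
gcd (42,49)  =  7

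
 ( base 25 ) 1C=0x25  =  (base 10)37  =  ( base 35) 12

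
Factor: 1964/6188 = 7^( - 1)*13^( - 1)*17^( - 1 )*491^1 = 491/1547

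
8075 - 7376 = 699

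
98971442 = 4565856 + 94405586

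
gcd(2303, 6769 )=7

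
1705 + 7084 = 8789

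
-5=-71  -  -66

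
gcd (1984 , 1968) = 16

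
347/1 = 347 =347.00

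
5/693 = 5/693 = 0.01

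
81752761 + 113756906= 195509667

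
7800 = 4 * 1950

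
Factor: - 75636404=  - 2^2*31^1*241^1*2531^1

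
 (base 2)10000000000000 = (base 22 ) gk8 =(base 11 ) 6178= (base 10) 8192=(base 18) 1752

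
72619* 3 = 217857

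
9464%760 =344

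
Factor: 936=2^3  *3^2 * 13^1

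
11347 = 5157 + 6190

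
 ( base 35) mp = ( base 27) 12c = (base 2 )1100011011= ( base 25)16k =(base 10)795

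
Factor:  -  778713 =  - 3^1*13^1*41^1* 487^1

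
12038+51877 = 63915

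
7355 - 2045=5310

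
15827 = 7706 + 8121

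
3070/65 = 47 + 3/13 =47.23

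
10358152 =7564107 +2794045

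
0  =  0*9330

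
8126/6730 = 1 + 698/3365  =  1.21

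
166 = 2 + 164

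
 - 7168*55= - 394240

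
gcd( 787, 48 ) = 1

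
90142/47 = 90142/47 = 1917.91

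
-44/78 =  - 22/39 = - 0.56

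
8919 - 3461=5458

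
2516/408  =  37/6 = 6.17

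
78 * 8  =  624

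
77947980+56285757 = 134233737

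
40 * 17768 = 710720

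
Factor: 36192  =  2^5*3^1*13^1*29^1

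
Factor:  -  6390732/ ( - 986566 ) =3195366/493283 = 2^1*3^1 * 7^ ( - 2)*10067^( - 1)*532561^1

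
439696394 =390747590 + 48948804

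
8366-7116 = 1250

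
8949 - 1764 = 7185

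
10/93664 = 5/46832=0.00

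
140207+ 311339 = 451546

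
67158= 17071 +50087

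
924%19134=924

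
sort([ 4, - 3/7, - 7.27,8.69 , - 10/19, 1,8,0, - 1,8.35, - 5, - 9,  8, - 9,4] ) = [ - 9,-9, -7.27,-5, -1, - 10/19,  -  3/7,0,1,4, 4,8,8,8.35, 8.69 ]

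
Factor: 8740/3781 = 2^2*5^1*23^1*199^( - 1) =460/199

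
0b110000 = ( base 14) 36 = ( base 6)120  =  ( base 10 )48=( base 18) 2C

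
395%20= 15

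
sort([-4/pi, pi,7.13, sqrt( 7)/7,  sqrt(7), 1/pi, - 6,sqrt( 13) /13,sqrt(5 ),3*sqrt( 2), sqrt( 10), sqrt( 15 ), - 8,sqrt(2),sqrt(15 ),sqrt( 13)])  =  [-8,-6, - 4/pi,sqrt(13 )/13,1/pi, sqrt( 7 )/7,sqrt(  2), sqrt( 5 ), sqrt(7), pi,sqrt( 10 ),sqrt (13 ), sqrt( 15 ), sqrt( 15),3*sqrt(2 ),7.13] 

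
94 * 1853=174182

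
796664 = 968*823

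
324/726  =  54/121 = 0.45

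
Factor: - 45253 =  - 13^1*59^2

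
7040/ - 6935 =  - 2+1366/1387 = - 1.02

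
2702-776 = 1926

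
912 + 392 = 1304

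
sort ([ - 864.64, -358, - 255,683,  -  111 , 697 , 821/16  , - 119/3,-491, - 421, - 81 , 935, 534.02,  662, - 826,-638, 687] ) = [ - 864.64, - 826,- 638,  -  491 ,  -  421, - 358, - 255, -111,- 81, - 119/3, 821/16 , 534.02,662,  683,  687, 697,935 ]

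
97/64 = 1 + 33/64  =  1.52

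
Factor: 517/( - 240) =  - 2^( - 4 ) *3^(-1)*5^( - 1)*11^1*47^1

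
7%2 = 1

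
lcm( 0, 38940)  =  0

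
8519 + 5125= 13644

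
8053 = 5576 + 2477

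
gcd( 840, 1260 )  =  420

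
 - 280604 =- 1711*164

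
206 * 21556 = 4440536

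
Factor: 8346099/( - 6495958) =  - 2^(-1)*3^1 * 7^( - 1)*17^1*31^1*41^( - 1)* 5279^1*11317^ (  -  1)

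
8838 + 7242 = 16080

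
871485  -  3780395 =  - 2908910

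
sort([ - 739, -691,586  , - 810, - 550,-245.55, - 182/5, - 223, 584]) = [ - 810, - 739, - 691, - 550, -245.55, - 223, - 182/5, 584,586] 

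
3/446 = 3/446 = 0.01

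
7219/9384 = 7219/9384 = 0.77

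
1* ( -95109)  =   - 95109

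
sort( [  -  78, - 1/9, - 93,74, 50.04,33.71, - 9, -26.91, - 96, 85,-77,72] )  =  [ - 96, - 93,- 78  , - 77, - 26.91 , - 9, - 1/9, 33.71, 50.04,72 , 74, 85]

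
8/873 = 8/873 = 0.01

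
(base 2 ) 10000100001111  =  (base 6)103103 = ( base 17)1c4e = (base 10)8463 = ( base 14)3127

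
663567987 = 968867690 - 305299703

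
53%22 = 9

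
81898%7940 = 2498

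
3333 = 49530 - 46197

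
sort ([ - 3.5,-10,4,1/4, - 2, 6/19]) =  [ -10,-3.5, - 2,1/4, 6/19,4 ]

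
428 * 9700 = 4151600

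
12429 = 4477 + 7952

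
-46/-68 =23/34  =  0.68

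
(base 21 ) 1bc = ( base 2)1010101100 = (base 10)684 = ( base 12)490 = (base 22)192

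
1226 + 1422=2648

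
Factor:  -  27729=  - 3^3 * 13^1*79^1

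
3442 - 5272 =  - 1830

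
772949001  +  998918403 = 1771867404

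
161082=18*8949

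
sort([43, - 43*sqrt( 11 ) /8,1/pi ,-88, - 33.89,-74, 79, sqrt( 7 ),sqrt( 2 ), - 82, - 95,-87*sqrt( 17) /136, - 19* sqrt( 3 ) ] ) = [  -  95 ,-88, - 82, - 74, - 33.89 , - 19 * sqrt (3),- 43*sqrt( 11)/8, - 87*sqrt( 17)/136,1/pi,sqrt(2),sqrt( 7 ), 43, 79]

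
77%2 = 1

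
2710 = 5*542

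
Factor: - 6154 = -2^1*17^1*181^1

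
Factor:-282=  - 2^1*3^1*47^1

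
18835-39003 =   -  20168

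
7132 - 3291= 3841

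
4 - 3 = 1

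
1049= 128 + 921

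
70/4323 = 70/4323 =0.02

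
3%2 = 1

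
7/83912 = 7/83912 = 0.00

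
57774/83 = 696 + 6/83  =  696.07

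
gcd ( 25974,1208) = 2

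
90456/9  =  30152/3 = 10050.67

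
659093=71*9283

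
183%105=78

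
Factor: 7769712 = 2^4 * 3^1*161869^1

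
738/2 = 369 = 369.00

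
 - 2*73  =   -146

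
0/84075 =0 = 0.00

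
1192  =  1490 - 298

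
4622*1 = 4622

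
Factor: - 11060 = -2^2*5^1*7^1*79^1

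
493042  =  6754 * 73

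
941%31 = 11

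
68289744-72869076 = -4579332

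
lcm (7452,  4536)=104328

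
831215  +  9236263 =10067478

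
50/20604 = 25/10302 = 0.00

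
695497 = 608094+87403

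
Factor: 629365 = 5^1*11^1*11443^1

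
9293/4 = 2323 + 1/4 =2323.25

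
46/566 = 23/283 = 0.08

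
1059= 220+839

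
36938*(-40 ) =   -  1477520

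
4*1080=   4320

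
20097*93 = 1869021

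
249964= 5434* 46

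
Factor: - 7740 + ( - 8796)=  - 16536= - 2^3*3^1*13^1 * 53^1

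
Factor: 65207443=7^1 * 293^1*31793^1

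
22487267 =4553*4939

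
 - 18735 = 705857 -724592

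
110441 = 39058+71383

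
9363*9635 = 90212505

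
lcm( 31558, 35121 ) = 2177502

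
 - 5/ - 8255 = 1/1651=0.00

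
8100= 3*2700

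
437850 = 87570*5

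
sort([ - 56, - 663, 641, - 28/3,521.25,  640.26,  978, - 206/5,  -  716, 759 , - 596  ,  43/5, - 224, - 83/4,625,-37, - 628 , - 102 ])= [ - 716,-663  , - 628,-596, - 224,-102,-56, - 206/5, - 37,-83/4, -28/3, 43/5, 521.25, 625, 640.26,641, 759,978 ] 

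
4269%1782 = 705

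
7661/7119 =7661/7119 = 1.08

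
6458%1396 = 874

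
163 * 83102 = 13545626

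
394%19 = 14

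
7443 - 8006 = -563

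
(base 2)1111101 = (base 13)98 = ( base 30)45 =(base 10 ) 125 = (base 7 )236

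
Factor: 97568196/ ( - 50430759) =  -2^2*11^1*383^( - 1)*43891^( -1) * 739153^1  =  - 32522732/16810253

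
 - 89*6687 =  - 595143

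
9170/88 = 104 + 9/44 = 104.20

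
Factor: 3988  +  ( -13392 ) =- 2^2*2351^1= - 9404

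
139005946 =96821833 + 42184113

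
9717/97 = 9717/97= 100.18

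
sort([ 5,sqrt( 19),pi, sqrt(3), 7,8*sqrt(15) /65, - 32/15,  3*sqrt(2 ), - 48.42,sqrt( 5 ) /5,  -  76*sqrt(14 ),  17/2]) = [ -76 *sqrt(14) ,-48.42, - 32/15, sqrt( 5) /5, 8*sqrt( 15 )/65, sqrt(3 ), pi, 3*sqrt( 2),  sqrt ( 19),5, 7, 17/2 ] 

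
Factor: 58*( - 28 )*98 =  - 2^4*7^3*29^1  =  -159152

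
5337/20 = 266 + 17/20 = 266.85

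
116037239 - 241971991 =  - 125934752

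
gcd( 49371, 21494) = 1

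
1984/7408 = 124/463 = 0.27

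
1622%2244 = 1622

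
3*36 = 108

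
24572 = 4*6143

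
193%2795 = 193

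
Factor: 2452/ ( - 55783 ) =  - 4/91 = -2^2*7^( - 1)*13^( -1 )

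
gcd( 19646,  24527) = 1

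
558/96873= 186/32291= 0.01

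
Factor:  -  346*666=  - 230436 = - 2^2*3^2*37^1*173^1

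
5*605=3025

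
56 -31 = 25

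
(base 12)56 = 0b1000010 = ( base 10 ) 66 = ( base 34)1W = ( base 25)2G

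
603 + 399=1002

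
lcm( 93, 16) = 1488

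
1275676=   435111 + 840565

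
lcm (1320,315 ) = 27720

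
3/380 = 3/380 = 0.01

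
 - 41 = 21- 62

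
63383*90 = 5704470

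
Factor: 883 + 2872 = 3755 = 5^1*751^1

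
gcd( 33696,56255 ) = 1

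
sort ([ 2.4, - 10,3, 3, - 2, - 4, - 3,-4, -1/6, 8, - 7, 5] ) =[  -  10, - 7, - 4, - 4, - 3, - 2, - 1/6,2.4,  3 , 3,5, 8] 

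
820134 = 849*966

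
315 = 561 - 246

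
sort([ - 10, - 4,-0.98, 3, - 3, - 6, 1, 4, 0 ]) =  [ - 10, - 6 , - 4, - 3,  -  0.98, 0,  1,3,4]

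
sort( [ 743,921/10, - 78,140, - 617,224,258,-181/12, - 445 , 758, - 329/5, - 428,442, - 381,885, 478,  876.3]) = [ - 617, - 445, -428, - 381, - 78, - 329/5, - 181/12,921/10,140,224 , 258,442,478,  743,758,876.3,885] 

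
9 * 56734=510606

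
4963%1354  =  901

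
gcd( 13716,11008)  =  4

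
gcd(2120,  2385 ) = 265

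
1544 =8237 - 6693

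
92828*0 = 0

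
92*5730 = 527160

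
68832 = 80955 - 12123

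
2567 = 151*17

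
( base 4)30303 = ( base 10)819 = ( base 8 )1463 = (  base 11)685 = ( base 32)PJ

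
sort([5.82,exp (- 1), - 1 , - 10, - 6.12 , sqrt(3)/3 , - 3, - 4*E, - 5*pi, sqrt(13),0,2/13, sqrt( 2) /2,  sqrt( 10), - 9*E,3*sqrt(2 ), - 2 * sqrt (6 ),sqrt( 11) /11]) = [ - 9*E, - 5*pi, - 4*E , - 10,  -  6.12,-2*sqrt( 6 ), -3, - 1, 0,2/13,sqrt(11)/11,exp( - 1)  ,  sqrt(3)/3, sqrt(  2)/2,sqrt(10 ), sqrt(13),3*sqrt(2),5.82]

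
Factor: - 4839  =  -3^1*1613^1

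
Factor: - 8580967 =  - 8580967^1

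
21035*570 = 11989950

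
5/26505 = 1/5301 = 0.00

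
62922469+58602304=121524773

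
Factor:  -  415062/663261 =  - 2^1*3^1*23059^1*221087^( - 1)= -138354/221087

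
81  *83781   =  6786261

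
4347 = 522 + 3825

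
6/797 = 6/797 = 0.01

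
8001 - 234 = 7767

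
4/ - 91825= - 1 + 91821/91825 = - 0.00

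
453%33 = 24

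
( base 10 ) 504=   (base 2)111111000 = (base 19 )17a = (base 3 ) 200200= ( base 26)JA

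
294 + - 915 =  - 621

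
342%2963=342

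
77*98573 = 7590121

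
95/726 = 95/726= 0.13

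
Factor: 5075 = 5^2*7^1*29^1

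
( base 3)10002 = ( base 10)83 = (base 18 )4b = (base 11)76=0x53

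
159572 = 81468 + 78104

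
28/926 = 14/463 = 0.03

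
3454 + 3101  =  6555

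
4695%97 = 39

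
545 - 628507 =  - 627962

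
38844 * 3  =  116532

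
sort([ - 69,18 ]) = [  -  69,18 ]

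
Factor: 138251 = 138251^1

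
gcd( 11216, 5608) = 5608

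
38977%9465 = 1117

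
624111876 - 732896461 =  - 108784585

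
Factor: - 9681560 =-2^3*5^1*7^1*71^1 * 487^1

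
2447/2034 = 1+413/2034 = 1.20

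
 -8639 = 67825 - 76464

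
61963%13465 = 8103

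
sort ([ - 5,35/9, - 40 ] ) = [ - 40, - 5, 35/9 ] 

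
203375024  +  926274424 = 1129649448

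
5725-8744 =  - 3019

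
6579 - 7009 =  - 430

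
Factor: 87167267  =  11^1*739^1*10723^1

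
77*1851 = 142527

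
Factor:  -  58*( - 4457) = 2^1*29^1*4457^1 = 258506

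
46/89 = 46/89 = 0.52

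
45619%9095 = 144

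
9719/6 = 1619 + 5/6 = 1619.83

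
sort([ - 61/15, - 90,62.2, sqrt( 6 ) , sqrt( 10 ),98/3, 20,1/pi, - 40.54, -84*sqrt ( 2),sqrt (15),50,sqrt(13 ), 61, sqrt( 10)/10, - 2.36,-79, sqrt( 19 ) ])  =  [-84*sqrt( 2), - 90, - 79, - 40.54, - 61/15, - 2.36, sqrt( 10)/10,1/pi, sqrt( 6),sqrt(10 ), sqrt( 13), sqrt (15),sqrt(19 ), 20,  98/3, 50, 61 , 62.2 ]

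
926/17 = 926/17 = 54.47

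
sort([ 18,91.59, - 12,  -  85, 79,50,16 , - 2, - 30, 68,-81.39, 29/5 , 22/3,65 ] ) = [ - 85, - 81.39,-30, - 12, - 2,29/5 , 22/3,16,  18,50,65,68,79, 91.59 ] 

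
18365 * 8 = 146920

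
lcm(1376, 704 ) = 30272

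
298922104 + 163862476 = 462784580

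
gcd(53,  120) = 1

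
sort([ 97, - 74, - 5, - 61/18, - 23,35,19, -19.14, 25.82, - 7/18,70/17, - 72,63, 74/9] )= [ - 74, -72, - 23,-19.14, -5, - 61/18, - 7/18 , 70/17,74/9, 19,25.82,  35, 63,97] 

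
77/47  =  77/47 = 1.64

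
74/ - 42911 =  - 1  +  42837/42911 = - 0.00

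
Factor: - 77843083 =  - 1699^1 * 45817^1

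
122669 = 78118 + 44551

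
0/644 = 0 = 0.00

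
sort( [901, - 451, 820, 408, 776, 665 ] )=[ - 451,408, 665,776 , 820, 901]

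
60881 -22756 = 38125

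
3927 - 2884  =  1043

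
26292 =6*4382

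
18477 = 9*2053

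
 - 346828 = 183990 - 530818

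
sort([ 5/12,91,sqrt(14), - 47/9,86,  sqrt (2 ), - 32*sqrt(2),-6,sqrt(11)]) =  [ - 32*sqrt ( 2 ), - 6,  -  47/9,5/12,sqrt(2),sqrt(11),sqrt( 14 ),86, 91 ]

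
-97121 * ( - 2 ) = 194242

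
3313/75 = 3313/75 =44.17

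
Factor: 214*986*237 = 50007948=2^2*3^1*17^1*  29^1*79^1*107^1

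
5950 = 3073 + 2877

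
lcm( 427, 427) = 427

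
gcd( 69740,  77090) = 10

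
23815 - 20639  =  3176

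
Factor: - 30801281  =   - 7^1 *4400183^1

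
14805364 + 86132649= 100938013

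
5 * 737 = 3685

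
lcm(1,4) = 4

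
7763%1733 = 831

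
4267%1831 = 605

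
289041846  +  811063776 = 1100105622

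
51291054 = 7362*6967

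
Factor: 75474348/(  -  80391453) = - 25158116/26797151 = - 2^2*17^ ( - 1)*59^ ( - 1)* 26717^( - 1) * 6289529^1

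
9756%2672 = 1740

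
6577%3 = 1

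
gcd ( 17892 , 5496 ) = 12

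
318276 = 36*8841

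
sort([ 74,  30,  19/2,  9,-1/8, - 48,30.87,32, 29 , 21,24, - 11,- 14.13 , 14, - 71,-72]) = [-72, - 71, -48,  -  14.13, - 11 , -1/8 , 9,  19/2,  14,  21,  24,  29,30,30.87, 32,74]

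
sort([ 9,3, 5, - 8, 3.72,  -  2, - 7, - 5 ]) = [ - 8, - 7,-5,-2,3 , 3.72,5,  9 ] 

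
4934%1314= 992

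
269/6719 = 269/6719 = 0.04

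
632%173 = 113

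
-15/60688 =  - 15/60688 = - 0.00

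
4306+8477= 12783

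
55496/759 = 73 + 89/759 = 73.12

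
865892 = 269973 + 595919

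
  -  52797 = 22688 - 75485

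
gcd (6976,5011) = 1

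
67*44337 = 2970579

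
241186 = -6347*( - 38)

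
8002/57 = 8002/57 = 140.39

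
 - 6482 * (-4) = 25928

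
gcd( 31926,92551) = 1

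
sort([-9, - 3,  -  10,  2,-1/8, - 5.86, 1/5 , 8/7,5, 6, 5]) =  [-10,-9, -5.86,-3, - 1/8 , 1/5, 8/7, 2, 5, 5, 6]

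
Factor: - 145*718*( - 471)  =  2^1 * 3^1 * 5^1*29^1*157^1*359^1= 49035810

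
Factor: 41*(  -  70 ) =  - 2^1*5^1*7^1*41^1 =- 2870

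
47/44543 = 47/44543 = 0.00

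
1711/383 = 1711/383 = 4.47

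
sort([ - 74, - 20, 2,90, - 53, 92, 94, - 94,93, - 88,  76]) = [  -  94, - 88 ,-74, - 53, -20,  2, 76,  90 , 92,  93,94]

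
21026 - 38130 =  - 17104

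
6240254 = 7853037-1612783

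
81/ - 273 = -27/91 = -0.30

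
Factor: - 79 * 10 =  - 790 = - 2^1 * 5^1*79^1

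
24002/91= 263 + 69/91=   263.76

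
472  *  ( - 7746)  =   - 3656112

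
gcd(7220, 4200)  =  20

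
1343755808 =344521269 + 999234539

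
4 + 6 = 10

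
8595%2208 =1971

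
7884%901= 676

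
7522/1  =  7522 = 7522.00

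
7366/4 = 1841 + 1/2 = 1841.50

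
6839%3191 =457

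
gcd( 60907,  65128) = 7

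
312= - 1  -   - 313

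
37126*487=18080362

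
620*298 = 184760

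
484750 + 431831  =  916581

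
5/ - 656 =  - 1 + 651/656 = - 0.01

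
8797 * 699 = 6149103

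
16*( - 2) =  - 32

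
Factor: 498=2^1* 3^1*83^1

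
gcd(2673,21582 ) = 99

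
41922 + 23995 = 65917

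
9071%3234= 2603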